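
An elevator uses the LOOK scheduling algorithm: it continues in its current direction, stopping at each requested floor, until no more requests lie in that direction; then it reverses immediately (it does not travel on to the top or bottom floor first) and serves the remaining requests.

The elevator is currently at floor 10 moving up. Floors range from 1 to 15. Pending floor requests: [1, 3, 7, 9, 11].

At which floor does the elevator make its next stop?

Answer: 11

Derivation:
Current floor: 10, direction: up
Requests above: [11]
Requests below: [1, 3, 7, 9]
Moving up and requests lie above → nearest above is min([11]) = 11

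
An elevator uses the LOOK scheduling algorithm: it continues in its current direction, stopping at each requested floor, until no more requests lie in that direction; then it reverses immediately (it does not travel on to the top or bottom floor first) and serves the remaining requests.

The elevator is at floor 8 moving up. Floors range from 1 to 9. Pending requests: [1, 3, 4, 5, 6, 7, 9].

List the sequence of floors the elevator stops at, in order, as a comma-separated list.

Answer: 9, 7, 6, 5, 4, 3, 1

Derivation:
Current: 8, moving UP
Serve above first (ascending): [9]
Then reverse, serve below (descending): [7, 6, 5, 4, 3, 1]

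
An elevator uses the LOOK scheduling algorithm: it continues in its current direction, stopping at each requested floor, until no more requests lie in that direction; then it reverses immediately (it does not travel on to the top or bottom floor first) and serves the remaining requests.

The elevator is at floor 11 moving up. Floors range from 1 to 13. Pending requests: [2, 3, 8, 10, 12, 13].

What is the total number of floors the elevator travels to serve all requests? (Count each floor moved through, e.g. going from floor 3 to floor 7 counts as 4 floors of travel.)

Start at floor 11 moving up, LOOK stop order: [12, 13, 10, 8, 3, 2]
  11 → 12: |12-11| = 1, total = 1
  12 → 13: |13-12| = 1, total = 2
  13 → 10: |10-13| = 3, total = 5
  10 → 8: |8-10| = 2, total = 7
  8 → 3: |3-8| = 5, total = 12
  3 → 2: |2-3| = 1, total = 13

Answer: 13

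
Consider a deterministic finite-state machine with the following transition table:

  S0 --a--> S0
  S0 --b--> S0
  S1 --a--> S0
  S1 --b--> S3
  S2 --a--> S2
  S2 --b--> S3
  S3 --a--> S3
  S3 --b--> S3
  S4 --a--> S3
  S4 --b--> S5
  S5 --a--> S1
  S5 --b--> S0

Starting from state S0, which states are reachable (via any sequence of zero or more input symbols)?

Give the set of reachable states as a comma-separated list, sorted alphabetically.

Answer: S0

Derivation:
BFS from S0:
  visit S0: S0--a-->S0 (seen), S0--b-->S0 (seen)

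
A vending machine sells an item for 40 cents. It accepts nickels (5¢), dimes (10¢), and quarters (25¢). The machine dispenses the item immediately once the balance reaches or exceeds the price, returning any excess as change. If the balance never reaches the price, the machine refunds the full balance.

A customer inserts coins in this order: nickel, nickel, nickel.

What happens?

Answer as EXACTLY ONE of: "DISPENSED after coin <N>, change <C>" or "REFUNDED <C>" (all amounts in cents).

Price: 40¢
Coin 1 (nickel, 5¢): balance = 5¢
Coin 2 (nickel, 5¢): balance = 10¢
Coin 3 (nickel, 5¢): balance = 15¢
All coins inserted, balance 15¢ < price 40¢ → REFUND 15¢

Answer: REFUNDED 15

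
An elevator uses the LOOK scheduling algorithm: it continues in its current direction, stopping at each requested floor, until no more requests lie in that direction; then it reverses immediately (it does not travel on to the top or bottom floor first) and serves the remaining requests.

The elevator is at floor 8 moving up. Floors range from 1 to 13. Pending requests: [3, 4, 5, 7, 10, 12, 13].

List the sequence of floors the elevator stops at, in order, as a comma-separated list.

Answer: 10, 12, 13, 7, 5, 4, 3

Derivation:
Current: 8, moving UP
Serve above first (ascending): [10, 12, 13]
Then reverse, serve below (descending): [7, 5, 4, 3]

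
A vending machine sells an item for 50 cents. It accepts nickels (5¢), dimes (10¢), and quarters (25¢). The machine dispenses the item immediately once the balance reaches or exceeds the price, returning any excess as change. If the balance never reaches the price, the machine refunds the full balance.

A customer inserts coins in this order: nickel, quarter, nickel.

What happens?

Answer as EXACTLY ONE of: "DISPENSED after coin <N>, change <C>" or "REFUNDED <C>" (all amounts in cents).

Price: 50¢
Coin 1 (nickel, 5¢): balance = 5¢
Coin 2 (quarter, 25¢): balance = 30¢
Coin 3 (nickel, 5¢): balance = 35¢
All coins inserted, balance 35¢ < price 50¢ → REFUND 35¢

Answer: REFUNDED 35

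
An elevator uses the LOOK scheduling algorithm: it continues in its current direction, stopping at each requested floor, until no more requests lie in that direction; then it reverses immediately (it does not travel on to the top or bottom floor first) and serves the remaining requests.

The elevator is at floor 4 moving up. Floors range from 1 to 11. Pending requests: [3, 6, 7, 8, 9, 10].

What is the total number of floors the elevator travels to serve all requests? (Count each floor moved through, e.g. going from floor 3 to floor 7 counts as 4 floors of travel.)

Start at floor 4 moving up, LOOK stop order: [6, 7, 8, 9, 10, 3]
  4 → 6: |6-4| = 2, total = 2
  6 → 7: |7-6| = 1, total = 3
  7 → 8: |8-7| = 1, total = 4
  8 → 9: |9-8| = 1, total = 5
  9 → 10: |10-9| = 1, total = 6
  10 → 3: |3-10| = 7, total = 13

Answer: 13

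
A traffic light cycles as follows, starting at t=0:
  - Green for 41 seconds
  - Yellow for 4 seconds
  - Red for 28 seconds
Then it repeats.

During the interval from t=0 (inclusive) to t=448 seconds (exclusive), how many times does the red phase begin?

Cycle = 41+4+28 = 73s
red phase starts at t = k*73 + 45 for k=0,1,2,...
Need k*73+45 < 448 → k < 5.521
k ∈ {0, ..., 5} → 6 starts

Answer: 6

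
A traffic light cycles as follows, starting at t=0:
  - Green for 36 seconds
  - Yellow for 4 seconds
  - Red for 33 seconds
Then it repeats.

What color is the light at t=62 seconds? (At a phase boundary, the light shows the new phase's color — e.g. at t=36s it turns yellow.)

Cycle length = 36 + 4 + 33 = 73s
t = 62, phase_t = 62 mod 73 = 62
62 >= 40 → RED

Answer: red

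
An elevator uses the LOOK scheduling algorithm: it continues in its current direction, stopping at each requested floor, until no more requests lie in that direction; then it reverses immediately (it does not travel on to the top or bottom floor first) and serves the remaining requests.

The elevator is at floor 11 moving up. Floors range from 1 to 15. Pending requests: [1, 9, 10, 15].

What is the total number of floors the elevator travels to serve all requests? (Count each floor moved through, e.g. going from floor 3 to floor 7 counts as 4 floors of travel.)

Answer: 18

Derivation:
Start at floor 11 moving up, LOOK stop order: [15, 10, 9, 1]
  11 → 15: |15-11| = 4, total = 4
  15 → 10: |10-15| = 5, total = 9
  10 → 9: |9-10| = 1, total = 10
  9 → 1: |1-9| = 8, total = 18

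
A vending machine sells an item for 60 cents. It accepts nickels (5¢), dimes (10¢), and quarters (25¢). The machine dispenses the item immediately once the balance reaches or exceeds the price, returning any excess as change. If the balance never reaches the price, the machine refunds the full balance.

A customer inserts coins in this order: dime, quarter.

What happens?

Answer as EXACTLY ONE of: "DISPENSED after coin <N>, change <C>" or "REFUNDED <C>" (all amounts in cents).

Price: 60¢
Coin 1 (dime, 10¢): balance = 10¢
Coin 2 (quarter, 25¢): balance = 35¢
All coins inserted, balance 35¢ < price 60¢ → REFUND 35¢

Answer: REFUNDED 35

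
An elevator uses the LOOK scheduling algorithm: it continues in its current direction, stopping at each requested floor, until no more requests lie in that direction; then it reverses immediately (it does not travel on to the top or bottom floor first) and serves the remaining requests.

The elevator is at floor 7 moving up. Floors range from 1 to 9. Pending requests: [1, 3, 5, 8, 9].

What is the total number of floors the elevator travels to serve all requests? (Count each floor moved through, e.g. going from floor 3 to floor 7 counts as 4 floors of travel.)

Start at floor 7 moving up, LOOK stop order: [8, 9, 5, 3, 1]
  7 → 8: |8-7| = 1, total = 1
  8 → 9: |9-8| = 1, total = 2
  9 → 5: |5-9| = 4, total = 6
  5 → 3: |3-5| = 2, total = 8
  3 → 1: |1-3| = 2, total = 10

Answer: 10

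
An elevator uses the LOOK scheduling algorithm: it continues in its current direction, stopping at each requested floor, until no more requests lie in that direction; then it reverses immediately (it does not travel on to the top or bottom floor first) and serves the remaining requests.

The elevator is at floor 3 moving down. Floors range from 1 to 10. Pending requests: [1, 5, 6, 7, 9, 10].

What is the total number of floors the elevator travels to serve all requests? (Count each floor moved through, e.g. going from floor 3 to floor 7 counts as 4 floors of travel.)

Answer: 11

Derivation:
Start at floor 3 moving down, LOOK stop order: [1, 5, 6, 7, 9, 10]
  3 → 1: |1-3| = 2, total = 2
  1 → 5: |5-1| = 4, total = 6
  5 → 6: |6-5| = 1, total = 7
  6 → 7: |7-6| = 1, total = 8
  7 → 9: |9-7| = 2, total = 10
  9 → 10: |10-9| = 1, total = 11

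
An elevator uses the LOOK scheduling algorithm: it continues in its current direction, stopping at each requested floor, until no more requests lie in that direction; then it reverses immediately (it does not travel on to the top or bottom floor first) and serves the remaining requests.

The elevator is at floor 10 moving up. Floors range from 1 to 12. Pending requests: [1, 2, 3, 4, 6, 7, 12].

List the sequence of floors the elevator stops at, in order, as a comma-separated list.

Current: 10, moving UP
Serve above first (ascending): [12]
Then reverse, serve below (descending): [7, 6, 4, 3, 2, 1]

Answer: 12, 7, 6, 4, 3, 2, 1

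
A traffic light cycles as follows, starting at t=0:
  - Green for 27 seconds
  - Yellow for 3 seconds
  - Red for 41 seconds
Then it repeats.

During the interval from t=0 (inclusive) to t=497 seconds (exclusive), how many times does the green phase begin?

Cycle = 27+3+41 = 71s
green phase starts at t = k*71 + 0 for k=0,1,2,...
Need k*71+0 < 497 → k < 7.000
k ∈ {0, ..., 6} → 7 starts

Answer: 7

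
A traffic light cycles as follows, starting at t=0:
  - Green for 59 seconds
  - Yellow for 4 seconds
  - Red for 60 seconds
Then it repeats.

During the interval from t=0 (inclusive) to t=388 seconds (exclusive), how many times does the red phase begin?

Cycle = 59+4+60 = 123s
red phase starts at t = k*123 + 63 for k=0,1,2,...
Need k*123+63 < 388 → k < 2.642
k ∈ {0, ..., 2} → 3 starts

Answer: 3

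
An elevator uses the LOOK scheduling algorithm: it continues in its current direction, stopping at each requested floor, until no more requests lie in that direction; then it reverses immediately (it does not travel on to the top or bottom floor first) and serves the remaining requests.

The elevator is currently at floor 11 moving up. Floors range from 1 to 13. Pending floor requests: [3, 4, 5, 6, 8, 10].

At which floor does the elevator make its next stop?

Current floor: 11, direction: up
Requests above: []
Requests below: [3, 4, 5, 6, 8, 10]
Moving up but no requests above → reverse; nearest below is max([3, 4, 5, 6, 8, 10]) = 10

Answer: 10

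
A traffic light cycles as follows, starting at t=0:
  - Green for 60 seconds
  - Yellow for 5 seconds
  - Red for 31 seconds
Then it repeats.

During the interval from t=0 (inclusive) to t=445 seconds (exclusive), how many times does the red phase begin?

Cycle = 60+5+31 = 96s
red phase starts at t = k*96 + 65 for k=0,1,2,...
Need k*96+65 < 445 → k < 3.958
k ∈ {0, ..., 3} → 4 starts

Answer: 4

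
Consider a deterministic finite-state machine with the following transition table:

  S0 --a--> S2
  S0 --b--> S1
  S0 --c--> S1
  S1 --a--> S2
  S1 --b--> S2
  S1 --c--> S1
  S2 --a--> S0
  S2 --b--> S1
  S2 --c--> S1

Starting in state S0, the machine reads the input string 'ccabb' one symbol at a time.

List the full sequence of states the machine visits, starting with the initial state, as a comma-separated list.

Start: S0
  read 'c': S0 --c--> S1
  read 'c': S1 --c--> S1
  read 'a': S1 --a--> S2
  read 'b': S2 --b--> S1
  read 'b': S1 --b--> S2

Answer: S0, S1, S1, S2, S1, S2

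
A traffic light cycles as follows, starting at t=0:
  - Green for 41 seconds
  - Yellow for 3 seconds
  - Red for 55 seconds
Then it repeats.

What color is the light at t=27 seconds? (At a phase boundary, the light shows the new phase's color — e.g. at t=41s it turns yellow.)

Answer: green

Derivation:
Cycle length = 41 + 3 + 55 = 99s
t = 27, phase_t = 27 mod 99 = 27
27 < 41 (green end) → GREEN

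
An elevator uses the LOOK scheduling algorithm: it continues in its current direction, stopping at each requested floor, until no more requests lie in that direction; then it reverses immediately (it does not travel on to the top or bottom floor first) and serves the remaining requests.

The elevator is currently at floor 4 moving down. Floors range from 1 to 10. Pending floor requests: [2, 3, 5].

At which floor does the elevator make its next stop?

Current floor: 4, direction: down
Requests above: [5]
Requests below: [2, 3]
Moving down and requests lie below → nearest below is max([2, 3]) = 3

Answer: 3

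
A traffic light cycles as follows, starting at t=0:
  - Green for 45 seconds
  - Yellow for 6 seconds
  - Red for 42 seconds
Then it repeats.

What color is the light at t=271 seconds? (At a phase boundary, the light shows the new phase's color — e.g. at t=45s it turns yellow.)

Cycle length = 45 + 6 + 42 = 93s
t = 271, phase_t = 271 mod 93 = 85
85 >= 51 → RED

Answer: red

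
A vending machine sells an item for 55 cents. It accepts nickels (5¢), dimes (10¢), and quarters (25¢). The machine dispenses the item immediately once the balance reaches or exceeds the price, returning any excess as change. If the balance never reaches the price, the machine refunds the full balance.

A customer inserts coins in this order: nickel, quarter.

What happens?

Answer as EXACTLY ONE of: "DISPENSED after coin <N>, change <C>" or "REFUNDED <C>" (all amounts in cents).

Price: 55¢
Coin 1 (nickel, 5¢): balance = 5¢
Coin 2 (quarter, 25¢): balance = 30¢
All coins inserted, balance 30¢ < price 55¢ → REFUND 30¢

Answer: REFUNDED 30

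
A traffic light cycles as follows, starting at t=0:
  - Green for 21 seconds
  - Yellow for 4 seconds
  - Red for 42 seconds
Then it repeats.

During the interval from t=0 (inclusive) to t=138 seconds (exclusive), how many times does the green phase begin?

Answer: 3

Derivation:
Cycle = 21+4+42 = 67s
green phase starts at t = k*67 + 0 for k=0,1,2,...
Need k*67+0 < 138 → k < 2.060
k ∈ {0, ..., 2} → 3 starts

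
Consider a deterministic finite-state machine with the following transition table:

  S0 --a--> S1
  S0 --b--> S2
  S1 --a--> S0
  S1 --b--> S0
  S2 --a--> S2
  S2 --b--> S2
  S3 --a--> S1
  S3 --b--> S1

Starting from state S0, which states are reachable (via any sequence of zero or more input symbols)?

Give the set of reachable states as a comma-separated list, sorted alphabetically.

Answer: S0, S1, S2

Derivation:
BFS from S0:
  visit S0: S0--a-->S1 (new), S0--b-->S2 (new)
  visit S1: S1--a-->S0 (seen), S1--b-->S0 (seen)
  visit S2: S2--a-->S2 (seen), S2--b-->S2 (seen)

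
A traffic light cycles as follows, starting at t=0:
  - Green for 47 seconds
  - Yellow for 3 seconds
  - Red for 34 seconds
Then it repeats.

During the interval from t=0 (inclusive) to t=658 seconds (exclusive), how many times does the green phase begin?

Cycle = 47+3+34 = 84s
green phase starts at t = k*84 + 0 for k=0,1,2,...
Need k*84+0 < 658 → k < 7.833
k ∈ {0, ..., 7} → 8 starts

Answer: 8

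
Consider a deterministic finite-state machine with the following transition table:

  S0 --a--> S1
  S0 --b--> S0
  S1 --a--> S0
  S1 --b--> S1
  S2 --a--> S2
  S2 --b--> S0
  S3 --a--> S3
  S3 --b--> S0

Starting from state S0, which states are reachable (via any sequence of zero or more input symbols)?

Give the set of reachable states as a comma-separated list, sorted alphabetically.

Answer: S0, S1

Derivation:
BFS from S0:
  visit S0: S0--a-->S1 (new), S0--b-->S0 (seen)
  visit S1: S1--a-->S0 (seen), S1--b-->S1 (seen)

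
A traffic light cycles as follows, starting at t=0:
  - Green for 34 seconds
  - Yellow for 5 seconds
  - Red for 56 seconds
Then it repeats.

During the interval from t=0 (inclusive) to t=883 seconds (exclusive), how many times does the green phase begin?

Answer: 10

Derivation:
Cycle = 34+5+56 = 95s
green phase starts at t = k*95 + 0 for k=0,1,2,...
Need k*95+0 < 883 → k < 9.295
k ∈ {0, ..., 9} → 10 starts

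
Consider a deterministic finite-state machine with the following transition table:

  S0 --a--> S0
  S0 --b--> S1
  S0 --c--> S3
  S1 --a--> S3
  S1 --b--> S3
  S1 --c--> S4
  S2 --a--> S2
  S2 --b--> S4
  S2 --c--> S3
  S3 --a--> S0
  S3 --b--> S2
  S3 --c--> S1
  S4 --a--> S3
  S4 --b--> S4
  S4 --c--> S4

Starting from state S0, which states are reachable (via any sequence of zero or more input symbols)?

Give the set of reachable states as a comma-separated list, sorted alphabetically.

Answer: S0, S1, S2, S3, S4

Derivation:
BFS from S0:
  visit S0: S0--a-->S0 (seen), S0--b-->S1 (new), S0--c-->S3 (new)
  visit S1: S1--a-->S3 (seen), S1--b-->S3 (seen), S1--c-->S4 (new)
  visit S3: S3--a-->S0 (seen), S3--b-->S2 (new), S3--c-->S1 (seen)
  visit S4: S4--a-->S3 (seen), S4--b-->S4 (seen), S4--c-->S4 (seen)
  visit S2: S2--a-->S2 (seen), S2--b-->S4 (seen), S2--c-->S3 (seen)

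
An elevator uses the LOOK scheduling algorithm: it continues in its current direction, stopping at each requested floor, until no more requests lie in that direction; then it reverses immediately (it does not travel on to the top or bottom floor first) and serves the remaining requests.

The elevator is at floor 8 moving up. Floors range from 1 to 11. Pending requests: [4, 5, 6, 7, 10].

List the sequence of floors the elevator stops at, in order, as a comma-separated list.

Current: 8, moving UP
Serve above first (ascending): [10]
Then reverse, serve below (descending): [7, 6, 5, 4]

Answer: 10, 7, 6, 5, 4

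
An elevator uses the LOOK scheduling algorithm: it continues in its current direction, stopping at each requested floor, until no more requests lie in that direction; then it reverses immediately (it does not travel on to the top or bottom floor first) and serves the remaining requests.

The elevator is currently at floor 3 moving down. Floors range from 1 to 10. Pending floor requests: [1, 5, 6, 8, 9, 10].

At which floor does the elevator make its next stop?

Current floor: 3, direction: down
Requests above: [5, 6, 8, 9, 10]
Requests below: [1]
Moving down and requests lie below → nearest below is max([1]) = 1

Answer: 1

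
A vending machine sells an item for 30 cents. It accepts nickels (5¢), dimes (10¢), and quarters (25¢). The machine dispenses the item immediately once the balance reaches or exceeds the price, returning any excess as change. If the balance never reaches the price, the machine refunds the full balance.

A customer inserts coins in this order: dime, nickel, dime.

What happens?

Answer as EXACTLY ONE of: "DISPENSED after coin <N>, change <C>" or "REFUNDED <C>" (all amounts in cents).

Answer: REFUNDED 25

Derivation:
Price: 30¢
Coin 1 (dime, 10¢): balance = 10¢
Coin 2 (nickel, 5¢): balance = 15¢
Coin 3 (dime, 10¢): balance = 25¢
All coins inserted, balance 25¢ < price 30¢ → REFUND 25¢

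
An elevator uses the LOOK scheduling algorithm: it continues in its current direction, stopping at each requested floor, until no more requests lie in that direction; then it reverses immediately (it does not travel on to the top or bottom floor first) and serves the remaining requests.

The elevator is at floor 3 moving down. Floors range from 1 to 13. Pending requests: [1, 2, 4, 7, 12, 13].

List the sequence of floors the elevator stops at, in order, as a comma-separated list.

Current: 3, moving DOWN
Serve below first (descending): [2, 1]
Then reverse, serve above (ascending): [4, 7, 12, 13]

Answer: 2, 1, 4, 7, 12, 13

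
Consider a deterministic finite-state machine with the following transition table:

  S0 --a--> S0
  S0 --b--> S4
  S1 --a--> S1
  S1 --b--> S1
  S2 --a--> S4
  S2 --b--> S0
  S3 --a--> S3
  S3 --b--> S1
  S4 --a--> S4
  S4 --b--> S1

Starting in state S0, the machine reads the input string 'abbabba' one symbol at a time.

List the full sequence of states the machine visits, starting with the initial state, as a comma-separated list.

Start: S0
  read 'a': S0 --a--> S0
  read 'b': S0 --b--> S4
  read 'b': S4 --b--> S1
  read 'a': S1 --a--> S1
  read 'b': S1 --b--> S1
  read 'b': S1 --b--> S1
  read 'a': S1 --a--> S1

Answer: S0, S0, S4, S1, S1, S1, S1, S1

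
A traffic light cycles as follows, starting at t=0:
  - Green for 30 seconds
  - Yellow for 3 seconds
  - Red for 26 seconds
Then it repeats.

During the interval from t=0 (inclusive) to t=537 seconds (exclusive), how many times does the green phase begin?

Cycle = 30+3+26 = 59s
green phase starts at t = k*59 + 0 for k=0,1,2,...
Need k*59+0 < 537 → k < 9.102
k ∈ {0, ..., 9} → 10 starts

Answer: 10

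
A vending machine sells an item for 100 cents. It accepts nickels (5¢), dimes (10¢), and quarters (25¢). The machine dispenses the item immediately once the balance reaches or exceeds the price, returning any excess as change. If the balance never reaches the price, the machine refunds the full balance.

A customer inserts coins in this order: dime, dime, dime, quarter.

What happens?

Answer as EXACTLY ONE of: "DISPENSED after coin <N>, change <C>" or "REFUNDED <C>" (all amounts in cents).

Price: 100¢
Coin 1 (dime, 10¢): balance = 10¢
Coin 2 (dime, 10¢): balance = 20¢
Coin 3 (dime, 10¢): balance = 30¢
Coin 4 (quarter, 25¢): balance = 55¢
All coins inserted, balance 55¢ < price 100¢ → REFUND 55¢

Answer: REFUNDED 55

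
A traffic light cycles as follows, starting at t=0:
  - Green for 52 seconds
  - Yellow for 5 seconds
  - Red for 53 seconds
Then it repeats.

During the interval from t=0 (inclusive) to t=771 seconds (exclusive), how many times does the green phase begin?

Answer: 8

Derivation:
Cycle = 52+5+53 = 110s
green phase starts at t = k*110 + 0 for k=0,1,2,...
Need k*110+0 < 771 → k < 7.009
k ∈ {0, ..., 7} → 8 starts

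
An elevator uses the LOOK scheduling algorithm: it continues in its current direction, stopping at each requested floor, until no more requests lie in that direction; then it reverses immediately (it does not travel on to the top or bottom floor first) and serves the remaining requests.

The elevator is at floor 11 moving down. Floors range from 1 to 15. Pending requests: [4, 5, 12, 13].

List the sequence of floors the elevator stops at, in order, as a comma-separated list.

Answer: 5, 4, 12, 13

Derivation:
Current: 11, moving DOWN
Serve below first (descending): [5, 4]
Then reverse, serve above (ascending): [12, 13]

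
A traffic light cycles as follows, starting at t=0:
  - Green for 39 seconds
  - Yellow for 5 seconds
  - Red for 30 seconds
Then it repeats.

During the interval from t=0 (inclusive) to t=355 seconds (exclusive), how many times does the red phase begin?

Cycle = 39+5+30 = 74s
red phase starts at t = k*74 + 44 for k=0,1,2,...
Need k*74+44 < 355 → k < 4.203
k ∈ {0, ..., 4} → 5 starts

Answer: 5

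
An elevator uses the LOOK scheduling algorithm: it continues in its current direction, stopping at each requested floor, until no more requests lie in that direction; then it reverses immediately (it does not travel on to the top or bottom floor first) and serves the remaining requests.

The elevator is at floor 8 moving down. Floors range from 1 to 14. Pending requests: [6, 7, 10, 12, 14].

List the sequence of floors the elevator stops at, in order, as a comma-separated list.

Answer: 7, 6, 10, 12, 14

Derivation:
Current: 8, moving DOWN
Serve below first (descending): [7, 6]
Then reverse, serve above (ascending): [10, 12, 14]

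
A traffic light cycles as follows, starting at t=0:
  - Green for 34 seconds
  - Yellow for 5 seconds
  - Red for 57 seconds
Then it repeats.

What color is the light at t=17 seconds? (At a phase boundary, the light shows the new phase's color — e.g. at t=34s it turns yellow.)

Answer: green

Derivation:
Cycle length = 34 + 5 + 57 = 96s
t = 17, phase_t = 17 mod 96 = 17
17 < 34 (green end) → GREEN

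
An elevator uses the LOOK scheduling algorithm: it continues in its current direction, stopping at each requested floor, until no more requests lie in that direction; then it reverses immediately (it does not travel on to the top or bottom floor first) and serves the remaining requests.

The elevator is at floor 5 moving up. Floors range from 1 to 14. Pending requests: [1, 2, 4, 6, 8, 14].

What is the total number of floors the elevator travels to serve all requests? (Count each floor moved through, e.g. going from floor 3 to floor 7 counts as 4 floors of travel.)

Answer: 22

Derivation:
Start at floor 5 moving up, LOOK stop order: [6, 8, 14, 4, 2, 1]
  5 → 6: |6-5| = 1, total = 1
  6 → 8: |8-6| = 2, total = 3
  8 → 14: |14-8| = 6, total = 9
  14 → 4: |4-14| = 10, total = 19
  4 → 2: |2-4| = 2, total = 21
  2 → 1: |1-2| = 1, total = 22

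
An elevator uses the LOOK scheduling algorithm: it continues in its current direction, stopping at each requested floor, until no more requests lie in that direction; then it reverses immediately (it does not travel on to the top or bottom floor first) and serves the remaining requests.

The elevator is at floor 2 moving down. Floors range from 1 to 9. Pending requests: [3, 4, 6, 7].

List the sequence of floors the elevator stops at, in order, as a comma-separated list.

Current: 2, moving DOWN
Serve below first (descending): []
Then reverse, serve above (ascending): [3, 4, 6, 7]

Answer: 3, 4, 6, 7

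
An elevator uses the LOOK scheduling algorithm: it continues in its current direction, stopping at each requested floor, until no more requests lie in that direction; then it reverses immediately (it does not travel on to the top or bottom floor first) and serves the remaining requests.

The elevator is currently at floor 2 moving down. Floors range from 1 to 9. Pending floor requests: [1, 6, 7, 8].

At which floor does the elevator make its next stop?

Current floor: 2, direction: down
Requests above: [6, 7, 8]
Requests below: [1]
Moving down and requests lie below → nearest below is max([1]) = 1

Answer: 1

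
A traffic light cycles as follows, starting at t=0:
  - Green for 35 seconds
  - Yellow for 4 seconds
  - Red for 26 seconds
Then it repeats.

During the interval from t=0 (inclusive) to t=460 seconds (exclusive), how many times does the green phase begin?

Answer: 8

Derivation:
Cycle = 35+4+26 = 65s
green phase starts at t = k*65 + 0 for k=0,1,2,...
Need k*65+0 < 460 → k < 7.077
k ∈ {0, ..., 7} → 8 starts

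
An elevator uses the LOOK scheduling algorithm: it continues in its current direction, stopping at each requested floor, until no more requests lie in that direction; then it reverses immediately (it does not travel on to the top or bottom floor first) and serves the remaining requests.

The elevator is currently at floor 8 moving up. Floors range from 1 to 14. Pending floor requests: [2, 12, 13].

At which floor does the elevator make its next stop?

Answer: 12

Derivation:
Current floor: 8, direction: up
Requests above: [12, 13]
Requests below: [2]
Moving up and requests lie above → nearest above is min([12, 13]) = 12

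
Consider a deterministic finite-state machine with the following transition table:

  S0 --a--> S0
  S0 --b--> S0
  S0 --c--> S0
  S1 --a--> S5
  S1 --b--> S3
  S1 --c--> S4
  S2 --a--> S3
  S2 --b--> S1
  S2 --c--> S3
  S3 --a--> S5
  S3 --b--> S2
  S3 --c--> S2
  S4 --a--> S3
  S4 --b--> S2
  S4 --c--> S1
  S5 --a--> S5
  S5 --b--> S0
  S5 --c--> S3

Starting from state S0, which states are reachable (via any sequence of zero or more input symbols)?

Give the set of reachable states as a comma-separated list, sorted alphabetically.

Answer: S0

Derivation:
BFS from S0:
  visit S0: S0--a-->S0 (seen), S0--b-->S0 (seen), S0--c-->S0 (seen)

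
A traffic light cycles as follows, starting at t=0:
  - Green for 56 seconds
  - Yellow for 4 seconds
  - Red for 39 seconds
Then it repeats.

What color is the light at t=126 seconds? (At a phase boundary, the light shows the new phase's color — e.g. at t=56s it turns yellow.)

Cycle length = 56 + 4 + 39 = 99s
t = 126, phase_t = 126 mod 99 = 27
27 < 56 (green end) → GREEN

Answer: green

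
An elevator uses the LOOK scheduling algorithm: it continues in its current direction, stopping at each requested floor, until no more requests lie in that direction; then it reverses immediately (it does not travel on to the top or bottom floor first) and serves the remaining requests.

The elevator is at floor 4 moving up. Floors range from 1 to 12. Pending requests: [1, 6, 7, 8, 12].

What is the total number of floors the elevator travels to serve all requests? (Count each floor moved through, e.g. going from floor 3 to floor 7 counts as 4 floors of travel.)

Start at floor 4 moving up, LOOK stop order: [6, 7, 8, 12, 1]
  4 → 6: |6-4| = 2, total = 2
  6 → 7: |7-6| = 1, total = 3
  7 → 8: |8-7| = 1, total = 4
  8 → 12: |12-8| = 4, total = 8
  12 → 1: |1-12| = 11, total = 19

Answer: 19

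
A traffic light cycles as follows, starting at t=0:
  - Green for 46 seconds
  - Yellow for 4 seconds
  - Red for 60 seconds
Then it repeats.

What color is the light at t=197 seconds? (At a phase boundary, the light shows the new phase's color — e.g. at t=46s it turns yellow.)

Answer: red

Derivation:
Cycle length = 46 + 4 + 60 = 110s
t = 197, phase_t = 197 mod 110 = 87
87 >= 50 → RED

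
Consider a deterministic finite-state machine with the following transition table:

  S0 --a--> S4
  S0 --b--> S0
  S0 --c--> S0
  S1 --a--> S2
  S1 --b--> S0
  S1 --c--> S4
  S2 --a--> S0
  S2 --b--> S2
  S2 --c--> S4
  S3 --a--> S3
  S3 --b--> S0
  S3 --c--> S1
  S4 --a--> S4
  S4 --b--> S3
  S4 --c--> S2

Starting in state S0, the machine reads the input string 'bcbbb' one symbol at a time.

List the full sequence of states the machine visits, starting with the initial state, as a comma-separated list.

Start: S0
  read 'b': S0 --b--> S0
  read 'c': S0 --c--> S0
  read 'b': S0 --b--> S0
  read 'b': S0 --b--> S0
  read 'b': S0 --b--> S0

Answer: S0, S0, S0, S0, S0, S0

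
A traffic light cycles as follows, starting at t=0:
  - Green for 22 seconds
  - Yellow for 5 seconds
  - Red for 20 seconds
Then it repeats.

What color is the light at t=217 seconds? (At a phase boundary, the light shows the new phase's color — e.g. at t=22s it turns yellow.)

Cycle length = 22 + 5 + 20 = 47s
t = 217, phase_t = 217 mod 47 = 29
29 >= 27 → RED

Answer: red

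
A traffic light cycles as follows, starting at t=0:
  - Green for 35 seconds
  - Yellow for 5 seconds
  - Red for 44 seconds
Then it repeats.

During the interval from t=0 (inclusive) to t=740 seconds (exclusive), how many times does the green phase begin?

Cycle = 35+5+44 = 84s
green phase starts at t = k*84 + 0 for k=0,1,2,...
Need k*84+0 < 740 → k < 8.810
k ∈ {0, ..., 8} → 9 starts

Answer: 9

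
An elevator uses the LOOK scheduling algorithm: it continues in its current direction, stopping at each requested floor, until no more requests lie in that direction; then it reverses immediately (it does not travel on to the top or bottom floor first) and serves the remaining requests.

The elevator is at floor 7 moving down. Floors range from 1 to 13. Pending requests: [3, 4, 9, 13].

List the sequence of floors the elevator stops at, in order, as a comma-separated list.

Current: 7, moving DOWN
Serve below first (descending): [4, 3]
Then reverse, serve above (ascending): [9, 13]

Answer: 4, 3, 9, 13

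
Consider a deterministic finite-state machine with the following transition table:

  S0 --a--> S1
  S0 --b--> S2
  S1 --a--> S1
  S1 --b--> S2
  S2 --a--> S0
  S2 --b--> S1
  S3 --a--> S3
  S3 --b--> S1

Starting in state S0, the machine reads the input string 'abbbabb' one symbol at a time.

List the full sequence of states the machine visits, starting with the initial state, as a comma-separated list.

Start: S0
  read 'a': S0 --a--> S1
  read 'b': S1 --b--> S2
  read 'b': S2 --b--> S1
  read 'b': S1 --b--> S2
  read 'a': S2 --a--> S0
  read 'b': S0 --b--> S2
  read 'b': S2 --b--> S1

Answer: S0, S1, S2, S1, S2, S0, S2, S1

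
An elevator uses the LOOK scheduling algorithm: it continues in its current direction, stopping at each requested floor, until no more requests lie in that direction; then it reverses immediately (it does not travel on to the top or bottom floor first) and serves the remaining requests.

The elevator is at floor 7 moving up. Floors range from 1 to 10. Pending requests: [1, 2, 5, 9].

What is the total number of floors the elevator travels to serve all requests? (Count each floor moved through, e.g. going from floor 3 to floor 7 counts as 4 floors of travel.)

Start at floor 7 moving up, LOOK stop order: [9, 5, 2, 1]
  7 → 9: |9-7| = 2, total = 2
  9 → 5: |5-9| = 4, total = 6
  5 → 2: |2-5| = 3, total = 9
  2 → 1: |1-2| = 1, total = 10

Answer: 10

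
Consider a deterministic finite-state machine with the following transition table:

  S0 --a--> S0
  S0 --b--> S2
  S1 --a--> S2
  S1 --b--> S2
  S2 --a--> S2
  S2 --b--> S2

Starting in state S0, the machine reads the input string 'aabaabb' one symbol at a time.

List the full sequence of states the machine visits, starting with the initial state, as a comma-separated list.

Answer: S0, S0, S0, S2, S2, S2, S2, S2

Derivation:
Start: S0
  read 'a': S0 --a--> S0
  read 'a': S0 --a--> S0
  read 'b': S0 --b--> S2
  read 'a': S2 --a--> S2
  read 'a': S2 --a--> S2
  read 'b': S2 --b--> S2
  read 'b': S2 --b--> S2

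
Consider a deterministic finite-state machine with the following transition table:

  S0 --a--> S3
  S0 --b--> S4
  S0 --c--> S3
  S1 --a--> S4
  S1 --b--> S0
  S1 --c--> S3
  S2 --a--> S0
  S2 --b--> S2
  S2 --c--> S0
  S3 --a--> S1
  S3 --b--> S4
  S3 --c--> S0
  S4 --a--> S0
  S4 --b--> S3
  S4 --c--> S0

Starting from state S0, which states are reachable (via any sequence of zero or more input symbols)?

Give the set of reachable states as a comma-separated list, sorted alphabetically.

Answer: S0, S1, S3, S4

Derivation:
BFS from S0:
  visit S0: S0--a-->S3 (new), S0--b-->S4 (new), S0--c-->S3 (seen)
  visit S3: S3--a-->S1 (new), S3--b-->S4 (seen), S3--c-->S0 (seen)
  visit S4: S4--a-->S0 (seen), S4--b-->S3 (seen), S4--c-->S0 (seen)
  visit S1: S1--a-->S4 (seen), S1--b-->S0 (seen), S1--c-->S3 (seen)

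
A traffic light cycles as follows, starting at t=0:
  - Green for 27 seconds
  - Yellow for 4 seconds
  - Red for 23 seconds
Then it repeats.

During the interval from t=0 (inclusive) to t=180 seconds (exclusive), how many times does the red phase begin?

Cycle = 27+4+23 = 54s
red phase starts at t = k*54 + 31 for k=0,1,2,...
Need k*54+31 < 180 → k < 2.759
k ∈ {0, ..., 2} → 3 starts

Answer: 3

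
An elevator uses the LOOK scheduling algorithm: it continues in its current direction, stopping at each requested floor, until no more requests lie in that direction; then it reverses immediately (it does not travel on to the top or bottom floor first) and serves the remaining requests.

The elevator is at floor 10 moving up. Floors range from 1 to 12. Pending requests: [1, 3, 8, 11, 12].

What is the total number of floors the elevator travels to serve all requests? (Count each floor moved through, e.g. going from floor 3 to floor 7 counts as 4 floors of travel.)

Answer: 13

Derivation:
Start at floor 10 moving up, LOOK stop order: [11, 12, 8, 3, 1]
  10 → 11: |11-10| = 1, total = 1
  11 → 12: |12-11| = 1, total = 2
  12 → 8: |8-12| = 4, total = 6
  8 → 3: |3-8| = 5, total = 11
  3 → 1: |1-3| = 2, total = 13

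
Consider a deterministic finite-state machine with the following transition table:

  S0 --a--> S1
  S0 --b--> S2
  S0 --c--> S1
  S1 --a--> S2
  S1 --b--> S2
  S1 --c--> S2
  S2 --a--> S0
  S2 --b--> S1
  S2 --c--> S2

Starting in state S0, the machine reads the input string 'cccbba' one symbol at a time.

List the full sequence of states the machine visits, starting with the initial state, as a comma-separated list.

Start: S0
  read 'c': S0 --c--> S1
  read 'c': S1 --c--> S2
  read 'c': S2 --c--> S2
  read 'b': S2 --b--> S1
  read 'b': S1 --b--> S2
  read 'a': S2 --a--> S0

Answer: S0, S1, S2, S2, S1, S2, S0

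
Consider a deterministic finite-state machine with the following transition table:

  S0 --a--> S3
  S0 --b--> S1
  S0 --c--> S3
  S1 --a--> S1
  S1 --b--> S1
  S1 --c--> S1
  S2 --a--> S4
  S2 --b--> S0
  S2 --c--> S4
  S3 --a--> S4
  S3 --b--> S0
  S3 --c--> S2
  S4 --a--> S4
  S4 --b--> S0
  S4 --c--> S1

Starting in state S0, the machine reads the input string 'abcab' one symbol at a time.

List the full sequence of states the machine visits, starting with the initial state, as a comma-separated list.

Start: S0
  read 'a': S0 --a--> S3
  read 'b': S3 --b--> S0
  read 'c': S0 --c--> S3
  read 'a': S3 --a--> S4
  read 'b': S4 --b--> S0

Answer: S0, S3, S0, S3, S4, S0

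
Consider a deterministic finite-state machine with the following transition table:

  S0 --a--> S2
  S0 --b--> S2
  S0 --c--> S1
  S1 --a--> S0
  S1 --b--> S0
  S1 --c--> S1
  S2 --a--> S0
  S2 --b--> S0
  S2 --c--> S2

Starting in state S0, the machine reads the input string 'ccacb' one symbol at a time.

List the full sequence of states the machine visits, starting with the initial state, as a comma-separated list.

Answer: S0, S1, S1, S0, S1, S0

Derivation:
Start: S0
  read 'c': S0 --c--> S1
  read 'c': S1 --c--> S1
  read 'a': S1 --a--> S0
  read 'c': S0 --c--> S1
  read 'b': S1 --b--> S0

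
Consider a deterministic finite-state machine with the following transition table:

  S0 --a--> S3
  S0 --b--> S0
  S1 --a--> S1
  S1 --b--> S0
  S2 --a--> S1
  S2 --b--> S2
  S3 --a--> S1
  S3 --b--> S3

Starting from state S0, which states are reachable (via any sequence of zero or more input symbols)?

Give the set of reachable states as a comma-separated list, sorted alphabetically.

BFS from S0:
  visit S0: S0--a-->S3 (new), S0--b-->S0 (seen)
  visit S3: S3--a-->S1 (new), S3--b-->S3 (seen)
  visit S1: S1--a-->S1 (seen), S1--b-->S0 (seen)

Answer: S0, S1, S3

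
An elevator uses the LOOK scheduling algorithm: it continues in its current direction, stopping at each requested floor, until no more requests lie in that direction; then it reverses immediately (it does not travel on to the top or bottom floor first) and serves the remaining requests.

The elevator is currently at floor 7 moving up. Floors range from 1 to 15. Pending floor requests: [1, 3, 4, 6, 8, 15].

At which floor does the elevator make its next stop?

Current floor: 7, direction: up
Requests above: [8, 15]
Requests below: [1, 3, 4, 6]
Moving up and requests lie above → nearest above is min([8, 15]) = 8

Answer: 8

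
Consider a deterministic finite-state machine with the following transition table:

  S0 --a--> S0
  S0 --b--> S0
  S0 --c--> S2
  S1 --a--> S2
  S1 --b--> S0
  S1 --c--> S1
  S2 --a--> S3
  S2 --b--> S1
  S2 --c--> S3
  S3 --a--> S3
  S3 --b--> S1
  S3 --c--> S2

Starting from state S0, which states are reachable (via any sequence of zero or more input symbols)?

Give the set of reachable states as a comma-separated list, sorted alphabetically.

BFS from S0:
  visit S0: S0--a-->S0 (seen), S0--b-->S0 (seen), S0--c-->S2 (new)
  visit S2: S2--a-->S3 (new), S2--b-->S1 (new), S2--c-->S3 (seen)
  visit S3: S3--a-->S3 (seen), S3--b-->S1 (seen), S3--c-->S2 (seen)
  visit S1: S1--a-->S2 (seen), S1--b-->S0 (seen), S1--c-->S1 (seen)

Answer: S0, S1, S2, S3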